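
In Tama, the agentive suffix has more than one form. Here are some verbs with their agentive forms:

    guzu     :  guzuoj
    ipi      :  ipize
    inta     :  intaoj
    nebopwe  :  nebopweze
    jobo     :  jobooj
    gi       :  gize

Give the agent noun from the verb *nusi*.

nusize

The pattern is front/back vowel harmony: -ze when the last vowel of the stem is a front vowel (*ipi*, *nebopwe*, *gi*); -oj when the last vowel of the stem is a back vowel (*guzu*, *inta*, *jobo*).
Since the last vowel of *nusi* is /i/ (a front vowel), it takes -ze, giving *nusize*.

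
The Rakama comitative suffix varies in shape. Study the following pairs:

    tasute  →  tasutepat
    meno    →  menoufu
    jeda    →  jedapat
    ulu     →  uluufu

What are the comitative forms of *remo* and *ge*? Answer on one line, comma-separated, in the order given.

remoufu, gepat

The pattern is rounding harmony: -ufu when the last vowel of the stem is a rounded vowel (*meno*, *ulu*); -pat when the last vowel of the stem is an unrounded vowel (*tasute*, *jeda*).
The last vowel of *remo* is /o/, which is a rounded vowel, so the suffix is -ufu, giving *remoufu*.
The last vowel of *ge* is /e/, which is an unrounded vowel, so the suffix is -pat, giving *gepat*.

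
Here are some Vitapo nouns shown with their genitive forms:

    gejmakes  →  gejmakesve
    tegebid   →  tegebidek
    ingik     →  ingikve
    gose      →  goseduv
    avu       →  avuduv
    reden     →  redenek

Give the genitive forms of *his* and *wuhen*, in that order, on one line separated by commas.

The suffix is conditioned by the final sound: -ve when the stem ends in a voiceless consonant (*gejmakes*, *ingik*); -ek when the stem ends in a voiced consonant (*tegebid*, *reden*); -duv when the stem ends in a vowel (*gose*, *avu*).
Since the final sound of *his* is /s/ (a voiceless consonant), it takes -ve, giving *hisve*.
Since the final sound of *wuhen* is /n/ (a voiced consonant), it takes -ek, giving *wuhenek*.

hisve, wuhenek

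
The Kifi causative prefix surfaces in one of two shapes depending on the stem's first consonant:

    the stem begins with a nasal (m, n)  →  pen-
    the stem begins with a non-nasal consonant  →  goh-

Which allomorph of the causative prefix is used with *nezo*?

pen-

*nezo* — first consonant /n/ (a nasal) → pen-.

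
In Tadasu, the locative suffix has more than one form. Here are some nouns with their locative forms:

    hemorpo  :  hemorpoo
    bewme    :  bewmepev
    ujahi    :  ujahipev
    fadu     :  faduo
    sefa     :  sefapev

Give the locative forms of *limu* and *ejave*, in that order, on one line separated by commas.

limuo, ejavepev

The alternation tracks the last vowel of the stem — -o when the last vowel of the stem is a rounded vowel (*hemorpo*, *fadu*); -pev when the last vowel of the stem is an unrounded vowel (*bewme*, *ujahi*, *sefa*).
Since the last vowel of *limu* is /u/ (a rounded vowel), it takes -o, giving *limuo*.
*ejave* — last vowel /e/ (an unrounded vowel) → -pev → *ejavepev*.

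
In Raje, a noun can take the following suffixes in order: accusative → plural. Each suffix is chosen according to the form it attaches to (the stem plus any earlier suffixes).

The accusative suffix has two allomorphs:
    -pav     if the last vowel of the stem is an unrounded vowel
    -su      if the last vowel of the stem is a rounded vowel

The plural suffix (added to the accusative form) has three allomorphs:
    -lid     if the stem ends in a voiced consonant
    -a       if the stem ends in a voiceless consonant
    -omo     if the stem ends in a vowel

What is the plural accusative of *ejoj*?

ejojsuomo

*ejoj* — last vowel /o/ (a rounded vowel) → -su → *ejojsu*.
The accusative form *ejojsu*: final sound = /u/, a vowel → -omo → *ejojsuomo*.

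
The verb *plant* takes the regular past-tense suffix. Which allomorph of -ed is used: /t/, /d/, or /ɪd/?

/ɪd/

The stem *plant* ends in /t/ or /d/.
The -ed suffix is realized as /ɪd/ after /t, d/; as /t/ after other voiceless consonants; and as /d/ after other voiced sounds.
So -ed on *plant* is pronounced /ɪd/.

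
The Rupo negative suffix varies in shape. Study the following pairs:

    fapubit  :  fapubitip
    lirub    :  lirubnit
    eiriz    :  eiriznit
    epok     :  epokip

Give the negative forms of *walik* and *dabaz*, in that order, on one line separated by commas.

The alternation tracks the final consonant of the stem — -ip when the stem ends in a voiceless consonant (*fapubit*, *epok*); -nit when the stem ends in a voiced consonant (*lirub*, *eiriz*).
The final consonant of *walik* is /k/, which is voiceless, so the suffix is -ip, giving *walikip*.
*dabaz* — final consonant /z/ (voiced) → -nit → *dabaznit*.

walikip, dabaznit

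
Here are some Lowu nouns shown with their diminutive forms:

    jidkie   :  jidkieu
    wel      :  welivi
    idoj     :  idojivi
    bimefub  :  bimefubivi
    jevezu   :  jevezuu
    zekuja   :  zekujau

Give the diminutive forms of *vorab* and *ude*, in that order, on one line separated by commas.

vorabivi, udeu

The suffix is conditioned by the final sound: -ivi when the stem ends in a consonant (*wel*, *idoj*, *bimefub*); -u when the stem ends in a vowel (*jidkie*, *jevezu*, *zekuja*).
The final sound of *vorab* is /b/, which is a consonant, so the suffix is -ivi, giving *vorabivi*.
The final sound of *ude* is /e/, which is a vowel, so the suffix is -u, giving *udeu*.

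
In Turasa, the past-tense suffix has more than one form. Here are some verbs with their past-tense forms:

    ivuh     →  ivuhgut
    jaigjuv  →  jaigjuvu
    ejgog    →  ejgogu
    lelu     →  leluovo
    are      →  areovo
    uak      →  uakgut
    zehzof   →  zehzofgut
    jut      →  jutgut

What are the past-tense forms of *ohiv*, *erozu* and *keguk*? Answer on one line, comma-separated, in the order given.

ohivu, erozuovo, kegukgut

The alternation tracks the final sound of the stem — -gut when the stem ends in a voiceless consonant (*ivuh*, *uak*, *zehzof*, *jut*); -u when the stem ends in a voiced consonant (*jaigjuv*, *ejgog*); -ovo when the stem ends in a vowel (*lelu*, *are*).
Since the final sound of *ohiv* is /v/ (a voiced consonant), it takes -u, giving *ohivu*.
The final sound of *erozu* is /u/, which is a vowel, so the suffix is -ovo, giving *erozuovo*.
*keguk*: final sound = /k/, a voiceless consonant → -gut → *kegukgut*.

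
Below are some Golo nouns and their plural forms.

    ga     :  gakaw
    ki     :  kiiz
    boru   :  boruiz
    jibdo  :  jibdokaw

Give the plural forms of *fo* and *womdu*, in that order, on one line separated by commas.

The alternation tracks the last vowel of the stem — -iz when the last vowel of the stem is a high vowel (*ki*, *boru*); -kaw when the last vowel of the stem is a non-high vowel (*ga*, *jibdo*).
The last vowel of *fo* is /o/, which is a non-high vowel, so the suffix is -kaw, giving *fokaw*.
*womdu* — last vowel /u/ (a high vowel) → -iz → *womduiz*.

fokaw, womduiz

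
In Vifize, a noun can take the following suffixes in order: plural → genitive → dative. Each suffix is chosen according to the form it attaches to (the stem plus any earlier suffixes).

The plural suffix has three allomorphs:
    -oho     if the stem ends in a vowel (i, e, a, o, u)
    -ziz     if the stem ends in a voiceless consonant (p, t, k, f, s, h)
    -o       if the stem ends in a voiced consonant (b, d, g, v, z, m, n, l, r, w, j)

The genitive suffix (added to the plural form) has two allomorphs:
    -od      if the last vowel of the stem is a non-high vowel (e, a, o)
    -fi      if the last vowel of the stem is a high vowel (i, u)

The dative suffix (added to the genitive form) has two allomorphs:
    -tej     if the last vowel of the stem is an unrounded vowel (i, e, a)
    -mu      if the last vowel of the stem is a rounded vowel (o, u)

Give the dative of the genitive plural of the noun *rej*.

*rej*: final sound = /j/, a voiced consonant → -o → *rejo*.
The plural form *rejo* — last vowel /o/ (a non-high vowel) → -od → *rejood*.
The genitive form *rejood* — last vowel /o/ (a rounded vowel) → -mu → *rejoodmu*.

rejoodmu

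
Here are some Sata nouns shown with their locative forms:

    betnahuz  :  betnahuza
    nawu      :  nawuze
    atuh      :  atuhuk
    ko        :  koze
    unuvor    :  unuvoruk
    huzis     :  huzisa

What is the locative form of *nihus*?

The pattern is sibilance of the final sound: -a when the stem ends in a sibilant (*betnahuz*, *huzis*); -uk when the stem ends in a non-sibilant consonant (*atuh*, *unuvor*); -ze when the stem ends in a vowel (*nawu*, *ko*).
The final sound of *nihus* is /s/, which is a sibilant, so the suffix is -a, giving *nihusa*.

nihusa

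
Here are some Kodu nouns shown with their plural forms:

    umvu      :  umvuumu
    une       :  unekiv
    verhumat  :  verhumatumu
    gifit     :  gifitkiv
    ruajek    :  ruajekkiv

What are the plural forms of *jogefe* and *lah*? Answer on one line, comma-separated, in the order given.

jogefekiv, lahumu

The pattern is front/back vowel harmony: -kiv when the last vowel of the stem is a front vowel (*une*, *gifit*, *ruajek*); -umu when the last vowel of the stem is a back vowel (*umvu*, *verhumat*).
Since the last vowel of *jogefe* is /e/ (a front vowel), it takes -kiv, giving *jogefekiv*.
Since the last vowel of *lah* is /a/ (a back vowel), it takes -umu, giving *lahumu*.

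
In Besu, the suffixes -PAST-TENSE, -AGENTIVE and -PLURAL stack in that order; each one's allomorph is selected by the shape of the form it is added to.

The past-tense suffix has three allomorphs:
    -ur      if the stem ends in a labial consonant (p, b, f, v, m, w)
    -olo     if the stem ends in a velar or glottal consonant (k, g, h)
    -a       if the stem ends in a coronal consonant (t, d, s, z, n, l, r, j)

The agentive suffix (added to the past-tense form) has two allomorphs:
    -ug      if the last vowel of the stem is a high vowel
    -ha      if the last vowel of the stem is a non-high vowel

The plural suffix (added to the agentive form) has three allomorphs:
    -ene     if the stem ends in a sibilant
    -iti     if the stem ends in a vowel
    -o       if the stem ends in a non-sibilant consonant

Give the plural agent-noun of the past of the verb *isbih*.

isbiholohaiti

*isbih*: final consonant = /h/, velar/glottal → -olo → *isbiholo*.
The last vowel of the past-tense form *isbiholo* is /o/, which is a non-high vowel, so the agentive suffix is -ha, giving *isbiholoha*.
Since the final sound of the agentive form *isbiholoha* is /a/ (a vowel), it takes -iti, giving *isbiholohaiti*.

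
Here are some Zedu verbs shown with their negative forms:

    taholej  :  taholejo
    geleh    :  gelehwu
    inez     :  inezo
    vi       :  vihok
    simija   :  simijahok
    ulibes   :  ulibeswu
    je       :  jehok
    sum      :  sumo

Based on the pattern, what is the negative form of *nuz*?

The alternation tracks the final sound of the stem — -wu when the stem ends in a voiceless consonant (*geleh*, *ulibes*); -o when the stem ends in a voiced consonant (*taholej*, *inez*, *sum*); -hok when the stem ends in a vowel (*vi*, *simija*, *je*).
The final sound of *nuz* is /z/, which is a voiced consonant, so the suffix is -o, giving *nuzo*.

nuzo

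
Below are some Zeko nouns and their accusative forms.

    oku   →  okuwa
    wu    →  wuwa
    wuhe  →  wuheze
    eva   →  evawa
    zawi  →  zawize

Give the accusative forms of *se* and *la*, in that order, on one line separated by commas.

seze, lawa

Looking at the last vowel of each stem: -ze when the last vowel of the stem is a front vowel (*wuhe*, *zawi*); -wa when the last vowel of the stem is a back vowel (*oku*, *wu*, *eva*).
The last vowel of *se* is /e/, which is a front vowel, so the suffix is -ze, giving *seze*.
Since the last vowel of *la* is /a/ (a back vowel), it takes -wa, giving *lawa*.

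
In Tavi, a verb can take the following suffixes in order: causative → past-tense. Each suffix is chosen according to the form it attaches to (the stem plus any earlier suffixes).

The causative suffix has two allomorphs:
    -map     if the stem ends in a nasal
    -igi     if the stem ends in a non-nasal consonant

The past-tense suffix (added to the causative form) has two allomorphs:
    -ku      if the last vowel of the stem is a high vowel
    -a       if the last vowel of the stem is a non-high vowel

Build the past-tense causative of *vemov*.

vemovigiku

Since the final consonant of *vemov* is /v/ (non-nasal), it takes -igi, giving *vemovigi*.
The causative form *vemovigi*: last vowel = /i/, a high vowel → -ku → *vemovigiku*.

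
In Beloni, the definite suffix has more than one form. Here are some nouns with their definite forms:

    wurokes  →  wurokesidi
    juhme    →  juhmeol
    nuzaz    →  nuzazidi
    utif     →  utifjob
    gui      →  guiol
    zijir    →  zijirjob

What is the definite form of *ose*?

oseol

Looking at the final sound of each stem: -idi when the stem ends in a sibilant (*wurokes*, *nuzaz*); -job when the stem ends in a non-sibilant consonant (*utif*, *zijir*); -ol when the stem ends in a vowel (*juhme*, *gui*).
The final sound of *ose* is /e/, which is a vowel, so the suffix is -ol, giving *oseol*.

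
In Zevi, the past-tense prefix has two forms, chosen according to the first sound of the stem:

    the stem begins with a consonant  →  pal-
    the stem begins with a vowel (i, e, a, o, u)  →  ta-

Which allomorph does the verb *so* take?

*so*: first sound = /s/, a consonant → pal-.

pal-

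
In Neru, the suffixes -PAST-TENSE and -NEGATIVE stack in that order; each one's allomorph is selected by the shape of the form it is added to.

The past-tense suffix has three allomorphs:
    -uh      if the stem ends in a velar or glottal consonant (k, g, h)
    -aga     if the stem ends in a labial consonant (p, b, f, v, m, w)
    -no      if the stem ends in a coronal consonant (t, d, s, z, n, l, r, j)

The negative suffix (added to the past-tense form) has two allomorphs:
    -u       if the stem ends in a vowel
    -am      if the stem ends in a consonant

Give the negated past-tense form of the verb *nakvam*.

nakvamagau

Since the final consonant of *nakvam* is /m/ (labial), it takes -aga, giving *nakvamaga*.
Since the final sound of the past-tense form *nakvamaga* is /a/ (a vowel), it takes -u, giving *nakvamagau*.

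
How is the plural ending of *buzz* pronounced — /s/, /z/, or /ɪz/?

/ɪz/

The stem *buzz* ends in a sibilant (/s, z, ʃ, ʒ, tʃ, dʒ/).
The plural suffix surfaces as /ɪz/ after sibilants, /s/ after other voiceless consonants, and /z/ after other voiced sounds.
So the plural -s on *buzz* is pronounced /ɪz/.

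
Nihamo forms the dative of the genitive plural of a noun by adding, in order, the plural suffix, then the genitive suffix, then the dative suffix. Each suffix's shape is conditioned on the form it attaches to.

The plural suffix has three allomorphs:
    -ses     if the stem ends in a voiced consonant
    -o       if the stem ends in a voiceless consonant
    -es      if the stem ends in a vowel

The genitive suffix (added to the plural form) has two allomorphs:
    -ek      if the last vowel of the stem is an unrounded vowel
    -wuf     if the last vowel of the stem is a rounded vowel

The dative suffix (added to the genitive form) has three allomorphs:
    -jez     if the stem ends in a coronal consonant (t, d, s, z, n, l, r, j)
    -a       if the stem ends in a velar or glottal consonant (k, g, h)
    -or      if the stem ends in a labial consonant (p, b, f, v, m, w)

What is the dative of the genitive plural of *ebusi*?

ebusieseka

The final sound of *ebusi* is /i/, which is a vowel, so the plural suffix is -es, giving *ebusies*.
The plural form *ebusies* — last vowel /e/ (an unrounded vowel) → -ek → *ebusiesek*.
The genitive form *ebusiesek* — final consonant /k/ (velar/glottal) → -a → *ebusieseka*.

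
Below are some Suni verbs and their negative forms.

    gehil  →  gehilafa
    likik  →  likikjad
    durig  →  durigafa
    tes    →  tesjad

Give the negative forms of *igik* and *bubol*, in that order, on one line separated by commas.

The alternation tracks the final consonant of the stem — -jad when the stem ends in a voiceless consonant (*likik*, *tes*); -afa when the stem ends in a voiced consonant (*gehil*, *durig*).
*igik* — final consonant /k/ (voiceless) → -jad → *igikjad*.
The final consonant of *bubol* is /l/, which is voiced, so the suffix is -afa, giving *bubolafa*.

igikjad, bubolafa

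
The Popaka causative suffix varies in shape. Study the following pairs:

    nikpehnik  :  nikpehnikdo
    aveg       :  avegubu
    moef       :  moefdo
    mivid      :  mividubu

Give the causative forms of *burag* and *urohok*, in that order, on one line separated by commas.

Looking at the final consonant of each stem: -do when the stem ends in a voiceless consonant (*nikpehnik*, *moef*); -ubu when the stem ends in a voiced consonant (*aveg*, *mivid*).
*burag* — final consonant /g/ (voiced) → -ubu → *buragubu*.
*urohok*: final consonant = /k/, voiceless → -do → *urohokdo*.

buragubu, urohokdo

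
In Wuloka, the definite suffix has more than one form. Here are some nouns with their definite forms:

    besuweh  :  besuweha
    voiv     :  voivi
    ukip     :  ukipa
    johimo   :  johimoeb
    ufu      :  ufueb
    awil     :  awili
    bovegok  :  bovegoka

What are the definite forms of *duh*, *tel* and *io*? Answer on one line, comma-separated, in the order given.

duha, teli, ioeb

The alternation tracks the final sound of the stem — -a when the stem ends in a voiceless consonant (*besuweh*, *ukip*, *bovegok*); -i when the stem ends in a voiced consonant (*voiv*, *awil*); -eb when the stem ends in a vowel (*johimo*, *ufu*).
*duh* — final sound /h/ (a voiceless consonant) → -a → *duha*.
*tel* — final sound /l/ (a voiced consonant) → -i → *teli*.
The final sound of *io* is /o/, which is a vowel, so the suffix is -eb, giving *ioeb*.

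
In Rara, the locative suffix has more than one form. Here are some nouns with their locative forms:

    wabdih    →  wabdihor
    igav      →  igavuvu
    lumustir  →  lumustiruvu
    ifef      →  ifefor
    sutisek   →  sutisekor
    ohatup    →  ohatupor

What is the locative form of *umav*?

umavuvu

The suffix is conditioned by the final consonant: -or when the stem ends in a voiceless consonant (*wabdih*, *ifef*, *sutisek*, *ohatup*); -uvu when the stem ends in a voiced consonant (*igav*, *lumustir*).
The final consonant of *umav* is /v/, which is voiced, so the suffix is -uvu, giving *umavuvu*.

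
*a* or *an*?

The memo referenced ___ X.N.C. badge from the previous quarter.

an

The indefinite article is chosen by the initial *sound* of the following word, not its spelling.
The initialism *X.N.C.* is read letter by letter; the first letter, X, is pronounced /ɛks/, which begins with a vowel sound.
So the article is *an*: The memo referenced an X.N.C. badge from the previous quarter.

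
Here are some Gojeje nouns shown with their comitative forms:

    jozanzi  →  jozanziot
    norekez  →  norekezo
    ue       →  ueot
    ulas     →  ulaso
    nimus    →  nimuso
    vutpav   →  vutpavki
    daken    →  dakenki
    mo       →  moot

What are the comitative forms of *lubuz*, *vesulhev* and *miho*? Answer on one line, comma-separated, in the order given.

The suffix is conditioned by the final sound: -o when the stem ends in a sibilant (*norekez*, *ulas*, *nimus*); -ki when the stem ends in a non-sibilant consonant (*vutpav*, *daken*); -ot when the stem ends in a vowel (*jozanzi*, *ue*, *mo*).
*lubuz*: final sound = /z/, a sibilant → -o → *lubuzo*.
The final sound of *vesulhev* is /v/, which is a non-sibilant consonant, so the suffix is -ki, giving *vesulhevki*.
*miho* — final sound /o/ (a vowel) → -ot → *mihoot*.

lubuzo, vesulhevki, mihoot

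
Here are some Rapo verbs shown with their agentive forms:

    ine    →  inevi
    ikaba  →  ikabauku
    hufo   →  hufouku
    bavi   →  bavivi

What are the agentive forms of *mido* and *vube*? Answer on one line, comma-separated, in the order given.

Looking at the last vowel of each stem: -vi when the last vowel of the stem is a front vowel (*ine*, *bavi*); -uku when the last vowel of the stem is a back vowel (*ikaba*, *hufo*).
*mido* — last vowel /o/ (a back vowel) → -uku → *midouku*.
*vube*: last vowel = /e/, a front vowel → -vi → *vubevi*.

midouku, vubevi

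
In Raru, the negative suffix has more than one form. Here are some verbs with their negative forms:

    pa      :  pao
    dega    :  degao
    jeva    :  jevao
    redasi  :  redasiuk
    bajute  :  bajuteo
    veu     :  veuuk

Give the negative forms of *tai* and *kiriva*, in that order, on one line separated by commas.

taiuk, kirivao

The suffix is conditioned by the last vowel: -uk when the last vowel of the stem is a high vowel (*redasi*, *veu*); -o when the last vowel of the stem is a non-high vowel (*pa*, *dega*, *jeva*, *bajute*).
Since the last vowel of *tai* is /i/ (a high vowel), it takes -uk, giving *taiuk*.
The last vowel of *kiriva* is /a/, which is a non-high vowel, so the suffix is -o, giving *kirivao*.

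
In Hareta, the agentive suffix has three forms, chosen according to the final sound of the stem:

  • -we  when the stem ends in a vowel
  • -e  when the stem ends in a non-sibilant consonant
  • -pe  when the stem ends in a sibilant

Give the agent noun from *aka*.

The final sound of *aka* is /a/, which is a vowel, so the suffix is -we, giving *akawe*.

akawe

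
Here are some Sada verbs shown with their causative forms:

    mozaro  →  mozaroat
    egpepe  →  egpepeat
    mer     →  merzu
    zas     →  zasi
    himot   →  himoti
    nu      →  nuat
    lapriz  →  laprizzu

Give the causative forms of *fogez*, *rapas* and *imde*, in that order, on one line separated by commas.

fogezzu, rapasi, imdeat

The alternation tracks the final sound of the stem — -i when the stem ends in a voiceless consonant (*zas*, *himot*); -zu when the stem ends in a voiced consonant (*mer*, *lapriz*); -at when the stem ends in a vowel (*mozaro*, *egpepe*, *nu*).
*fogez*: final sound = /z/, a voiced consonant → -zu → *fogezzu*.
*rapas*: final sound = /s/, a voiceless consonant → -i → *rapasi*.
*imde* — final sound /e/ (a vowel) → -at → *imdeat*.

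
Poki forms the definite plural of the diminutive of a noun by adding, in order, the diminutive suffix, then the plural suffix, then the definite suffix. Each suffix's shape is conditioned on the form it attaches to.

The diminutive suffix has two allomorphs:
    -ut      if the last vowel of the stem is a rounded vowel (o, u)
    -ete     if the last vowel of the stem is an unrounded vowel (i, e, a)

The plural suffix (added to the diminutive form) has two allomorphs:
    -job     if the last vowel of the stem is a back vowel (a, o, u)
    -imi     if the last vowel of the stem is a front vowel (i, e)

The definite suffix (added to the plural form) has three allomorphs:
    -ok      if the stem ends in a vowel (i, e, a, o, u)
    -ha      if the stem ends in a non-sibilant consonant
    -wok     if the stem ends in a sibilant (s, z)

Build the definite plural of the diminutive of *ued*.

*ued* — last vowel /e/ (an unrounded vowel) → -ete → *uedete*.
The last vowel of the diminutive form *uedete* is /e/, which is a front vowel, so the plural suffix is -imi, giving *uedeteimi*.
The final sound of the plural form *uedeteimi* is /i/, which is a vowel, so the definite suffix is -ok, giving *uedeteimiok*.

uedeteimiok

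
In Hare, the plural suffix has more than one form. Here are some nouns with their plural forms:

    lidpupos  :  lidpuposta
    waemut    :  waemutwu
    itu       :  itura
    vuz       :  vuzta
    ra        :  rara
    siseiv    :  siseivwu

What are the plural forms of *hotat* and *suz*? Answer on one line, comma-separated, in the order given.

hotatwu, suzta

The suffix is conditioned by the final sound: -ta when the stem ends in a sibilant (*lidpupos*, *vuz*); -wu when the stem ends in a non-sibilant consonant (*waemut*, *siseiv*); -ra when the stem ends in a vowel (*itu*, *ra*).
*hotat*: final sound = /t/, a non-sibilant consonant → -wu → *hotatwu*.
*suz* — final sound /z/ (a sibilant) → -ta → *suzta*.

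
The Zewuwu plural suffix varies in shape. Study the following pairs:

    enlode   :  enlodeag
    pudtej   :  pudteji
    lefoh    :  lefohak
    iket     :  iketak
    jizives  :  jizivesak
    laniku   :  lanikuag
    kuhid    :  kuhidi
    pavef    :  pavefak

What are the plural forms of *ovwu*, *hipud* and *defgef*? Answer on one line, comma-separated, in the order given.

ovwuag, hipudi, defgefak

Looking at the final sound of each stem: -ak when the stem ends in a voiceless consonant (*lefoh*, *iket*, *jizives*, *pavef*); -i when the stem ends in a voiced consonant (*pudtej*, *kuhid*); -ag when the stem ends in a vowel (*enlode*, *laniku*).
Since the final sound of *ovwu* is /u/ (a vowel), it takes -ag, giving *ovwuag*.
*hipud* — final sound /d/ (a voiced consonant) → -i → *hipudi*.
*defgef* — final sound /f/ (a voiceless consonant) → -ak → *defgefak*.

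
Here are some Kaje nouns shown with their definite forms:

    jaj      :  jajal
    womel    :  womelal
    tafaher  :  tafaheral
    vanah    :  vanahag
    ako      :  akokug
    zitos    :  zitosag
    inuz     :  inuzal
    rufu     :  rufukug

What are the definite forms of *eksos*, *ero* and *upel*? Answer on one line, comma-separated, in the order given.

eksosag, erokug, upelal

Looking at the final sound of each stem: -ag when the stem ends in a voiceless consonant (*vanah*, *zitos*); -al when the stem ends in a voiced consonant (*jaj*, *womel*, *tafaher*, *inuz*); -kug when the stem ends in a vowel (*ako*, *rufu*).
*eksos*: final sound = /s/, a voiceless consonant → -ag → *eksosag*.
The final sound of *ero* is /o/, which is a vowel, so the suffix is -kug, giving *erokug*.
The final sound of *upel* is /l/, which is a voiced consonant, so the suffix is -al, giving *upelal*.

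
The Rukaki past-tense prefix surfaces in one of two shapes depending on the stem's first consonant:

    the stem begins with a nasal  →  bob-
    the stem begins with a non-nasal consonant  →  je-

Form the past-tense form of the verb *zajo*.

The first consonant of *zajo* is /z/, which is non-nasal, so the prefix is je-, giving *jezajo*.

jezajo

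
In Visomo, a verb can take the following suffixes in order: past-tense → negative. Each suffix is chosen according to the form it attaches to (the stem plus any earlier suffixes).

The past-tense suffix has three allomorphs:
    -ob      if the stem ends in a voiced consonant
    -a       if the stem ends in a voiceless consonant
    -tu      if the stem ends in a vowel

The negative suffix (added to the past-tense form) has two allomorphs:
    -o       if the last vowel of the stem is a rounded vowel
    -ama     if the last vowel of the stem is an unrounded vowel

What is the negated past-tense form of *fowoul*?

fowoulobo

*fowoul*: final sound = /l/, a voiced consonant → -ob → *fowoulob*.
The last vowel of the past-tense form *fowoulob* is /o/, which is a rounded vowel, so the negative suffix is -o, giving *fowoulobo*.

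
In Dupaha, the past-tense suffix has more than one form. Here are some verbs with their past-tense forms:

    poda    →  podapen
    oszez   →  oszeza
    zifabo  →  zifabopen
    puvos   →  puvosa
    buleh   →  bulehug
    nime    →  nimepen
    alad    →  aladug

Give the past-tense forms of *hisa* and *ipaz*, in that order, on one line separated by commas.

hisapen, ipaza

The pattern is sibilance of the final sound: -a when the stem ends in a sibilant (*oszez*, *puvos*); -ug when the stem ends in a non-sibilant consonant (*buleh*, *alad*); -pen when the stem ends in a vowel (*poda*, *zifabo*, *nime*).
Since the final sound of *hisa* is /a/ (a vowel), it takes -pen, giving *hisapen*.
*ipaz*: final sound = /z/, a sibilant → -a → *ipaza*.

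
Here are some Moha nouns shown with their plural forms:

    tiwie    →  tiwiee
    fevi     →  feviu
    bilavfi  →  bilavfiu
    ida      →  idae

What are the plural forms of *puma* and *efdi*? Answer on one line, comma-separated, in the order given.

The pattern is height harmony: -u when the last vowel of the stem is a high vowel (*fevi*, *bilavfi*); -e when the last vowel of the stem is a non-high vowel (*tiwie*, *ida*).
Since the last vowel of *puma* is /a/ (a non-high vowel), it takes -e, giving *pumae*.
*efdi* — last vowel /i/ (a high vowel) → -u → *efdiu*.

pumae, efdiu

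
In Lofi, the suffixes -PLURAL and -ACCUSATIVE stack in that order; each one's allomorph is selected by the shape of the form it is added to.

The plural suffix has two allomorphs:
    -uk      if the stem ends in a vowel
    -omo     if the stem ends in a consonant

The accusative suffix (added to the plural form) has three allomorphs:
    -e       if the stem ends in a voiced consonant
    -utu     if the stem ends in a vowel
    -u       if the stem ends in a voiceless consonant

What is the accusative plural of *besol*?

Since the final sound of *besol* is /l/ (a consonant), it takes -omo, giving *besolomo*.
The plural form *besolomo*: final sound = /o/, a vowel → -utu → *besolomoutu*.

besolomoutu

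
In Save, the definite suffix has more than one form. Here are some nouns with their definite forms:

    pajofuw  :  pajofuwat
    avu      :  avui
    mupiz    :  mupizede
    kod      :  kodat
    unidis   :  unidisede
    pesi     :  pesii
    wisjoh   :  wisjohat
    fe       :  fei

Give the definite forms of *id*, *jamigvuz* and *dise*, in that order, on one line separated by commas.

The suffix is conditioned by the final sound: -ede when the stem ends in a sibilant (*mupiz*, *unidis*); -at when the stem ends in a non-sibilant consonant (*pajofuw*, *kod*, *wisjoh*); -i when the stem ends in a vowel (*avu*, *pesi*, *fe*).
*id* — final sound /d/ (a non-sibilant consonant) → -at → *idat*.
*jamigvuz* — final sound /z/ (a sibilant) → -ede → *jamigvuzede*.
The final sound of *dise* is /e/, which is a vowel, so the suffix is -i, giving *disei*.

idat, jamigvuzede, disei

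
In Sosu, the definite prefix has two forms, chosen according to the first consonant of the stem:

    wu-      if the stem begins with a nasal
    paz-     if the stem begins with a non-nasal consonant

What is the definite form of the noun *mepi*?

wumepi

Since the first consonant of *mepi* is /m/ (a nasal), it takes wu-, giving *wumepi*.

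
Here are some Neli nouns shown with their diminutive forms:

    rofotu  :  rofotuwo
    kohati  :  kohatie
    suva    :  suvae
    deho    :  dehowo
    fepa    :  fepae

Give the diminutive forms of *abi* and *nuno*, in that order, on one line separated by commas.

abie, nunowo

The alternation tracks the last vowel of the stem — -wo when the last vowel of the stem is a rounded vowel (*rofotu*, *deho*); -e when the last vowel of the stem is an unrounded vowel (*kohati*, *suva*, *fepa*).
Since the last vowel of *abi* is /i/ (an unrounded vowel), it takes -e, giving *abie*.
The last vowel of *nuno* is /o/, which is a rounded vowel, so the suffix is -wo, giving *nunowo*.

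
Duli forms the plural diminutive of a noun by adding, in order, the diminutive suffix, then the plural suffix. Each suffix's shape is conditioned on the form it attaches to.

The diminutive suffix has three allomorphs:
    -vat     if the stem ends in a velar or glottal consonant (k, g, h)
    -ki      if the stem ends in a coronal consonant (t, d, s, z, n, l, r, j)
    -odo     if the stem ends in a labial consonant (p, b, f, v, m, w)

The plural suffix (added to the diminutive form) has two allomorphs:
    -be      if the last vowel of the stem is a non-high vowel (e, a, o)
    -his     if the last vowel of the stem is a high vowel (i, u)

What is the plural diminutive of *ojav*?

*ojav* — final consonant /v/ (labial) → -odo → *ojavodo*.
The diminutive form *ojavodo*: last vowel = /o/, a non-high vowel → -be → *ojavodobe*.

ojavodobe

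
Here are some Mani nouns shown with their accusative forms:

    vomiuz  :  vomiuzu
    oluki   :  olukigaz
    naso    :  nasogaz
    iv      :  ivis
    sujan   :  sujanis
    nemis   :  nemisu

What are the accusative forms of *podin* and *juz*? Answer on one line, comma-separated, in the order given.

The pattern is sibilance of the final sound: -u when the stem ends in a sibilant (*vomiuz*, *nemis*); -is when the stem ends in a non-sibilant consonant (*iv*, *sujan*); -gaz when the stem ends in a vowel (*oluki*, *naso*).
The final sound of *podin* is /n/, which is a non-sibilant consonant, so the suffix is -is, giving *podinis*.
Since the final sound of *juz* is /z/ (a sibilant), it takes -u, giving *juzu*.

podinis, juzu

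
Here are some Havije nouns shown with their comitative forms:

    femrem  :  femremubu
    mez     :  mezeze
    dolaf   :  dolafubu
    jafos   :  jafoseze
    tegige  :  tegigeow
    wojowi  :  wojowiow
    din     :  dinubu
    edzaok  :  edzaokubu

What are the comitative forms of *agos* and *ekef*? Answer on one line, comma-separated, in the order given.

agoseze, ekefubu

The pattern is sibilance of the final sound: -eze when the stem ends in a sibilant (*mez*, *jafos*); -ubu when the stem ends in a non-sibilant consonant (*femrem*, *dolaf*, *din*, *edzaok*); -ow when the stem ends in a vowel (*tegige*, *wojowi*).
*agos* — final sound /s/ (a sibilant) → -eze → *agoseze*.
The final sound of *ekef* is /f/, which is a non-sibilant consonant, so the suffix is -ubu, giving *ekefubu*.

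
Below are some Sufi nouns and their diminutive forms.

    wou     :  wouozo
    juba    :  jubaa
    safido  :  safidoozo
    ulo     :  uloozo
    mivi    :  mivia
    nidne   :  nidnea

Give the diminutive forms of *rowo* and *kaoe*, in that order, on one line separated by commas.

The alternation tracks the last vowel of the stem — -ozo when the last vowel of the stem is a rounded vowel (*wou*, *safido*, *ulo*); -a when the last vowel of the stem is an unrounded vowel (*juba*, *mivi*, *nidne*).
*rowo* — last vowel /o/ (a rounded vowel) → -ozo → *rowoozo*.
The last vowel of *kaoe* is /e/, which is an unrounded vowel, so the suffix is -a, giving *kaoea*.

rowoozo, kaoea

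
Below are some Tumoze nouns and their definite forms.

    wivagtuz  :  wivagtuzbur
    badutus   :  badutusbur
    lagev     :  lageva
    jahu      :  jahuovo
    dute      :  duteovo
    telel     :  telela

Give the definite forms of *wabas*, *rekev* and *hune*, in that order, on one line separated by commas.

The pattern is sibilance of the final sound: -bur when the stem ends in a sibilant (*wivagtuz*, *badutus*); -a when the stem ends in a non-sibilant consonant (*lagev*, *telel*); -ovo when the stem ends in a vowel (*jahu*, *dute*).
Since the final sound of *wabas* is /s/ (a sibilant), it takes -bur, giving *wabasbur*.
*rekev* — final sound /v/ (a non-sibilant consonant) → -a → *rekeva*.
*hune*: final sound = /e/, a vowel → -ovo → *huneovo*.

wabasbur, rekeva, huneovo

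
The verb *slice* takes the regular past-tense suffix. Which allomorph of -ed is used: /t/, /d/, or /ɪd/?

The stem *slice* ends in a voiceless consonant other than /t/.
The -ed suffix is realized as /ɪd/ after /t, d/; as /t/ after other voiceless consonants; and as /d/ after other voiced sounds.
So -ed on *slice* is pronounced /t/.

/t/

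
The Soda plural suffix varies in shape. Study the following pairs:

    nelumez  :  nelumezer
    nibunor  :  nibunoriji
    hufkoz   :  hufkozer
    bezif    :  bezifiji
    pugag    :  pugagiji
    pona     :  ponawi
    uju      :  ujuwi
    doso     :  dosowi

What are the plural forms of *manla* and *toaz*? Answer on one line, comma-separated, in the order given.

manlawi, toazer

The suffix is conditioned by the final sound: -er when the stem ends in a sibilant (*nelumez*, *hufkoz*); -iji when the stem ends in a non-sibilant consonant (*nibunor*, *bezif*, *pugag*); -wi when the stem ends in a vowel (*pona*, *uju*, *doso*).
*manla* — final sound /a/ (a vowel) → -wi → *manlawi*.
The final sound of *toaz* is /z/, which is a sibilant, so the suffix is -er, giving *toazer*.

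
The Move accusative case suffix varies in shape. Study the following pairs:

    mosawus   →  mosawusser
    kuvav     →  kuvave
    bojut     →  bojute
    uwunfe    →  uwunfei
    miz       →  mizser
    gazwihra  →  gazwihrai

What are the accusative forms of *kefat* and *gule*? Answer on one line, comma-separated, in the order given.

kefate, gulei

The alternation tracks the final sound of the stem — -ser when the stem ends in a sibilant (*mosawus*, *miz*); -e when the stem ends in a non-sibilant consonant (*kuvav*, *bojut*); -i when the stem ends in a vowel (*uwunfe*, *gazwihra*).
*kefat* — final sound /t/ (a non-sibilant consonant) → -e → *kefate*.
*gule*: final sound = /e/, a vowel → -i → *gulei*.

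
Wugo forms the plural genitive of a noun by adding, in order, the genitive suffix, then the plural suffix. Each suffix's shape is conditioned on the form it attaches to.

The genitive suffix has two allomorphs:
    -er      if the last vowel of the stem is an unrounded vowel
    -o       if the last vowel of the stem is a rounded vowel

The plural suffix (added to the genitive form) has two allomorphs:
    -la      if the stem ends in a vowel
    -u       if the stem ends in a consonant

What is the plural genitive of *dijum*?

Since the last vowel of *dijum* is /u/ (a rounded vowel), it takes -o, giving *dijumo*.
Since the final sound of the genitive form *dijumo* is /o/ (a vowel), it takes -la, giving *dijumola*.

dijumola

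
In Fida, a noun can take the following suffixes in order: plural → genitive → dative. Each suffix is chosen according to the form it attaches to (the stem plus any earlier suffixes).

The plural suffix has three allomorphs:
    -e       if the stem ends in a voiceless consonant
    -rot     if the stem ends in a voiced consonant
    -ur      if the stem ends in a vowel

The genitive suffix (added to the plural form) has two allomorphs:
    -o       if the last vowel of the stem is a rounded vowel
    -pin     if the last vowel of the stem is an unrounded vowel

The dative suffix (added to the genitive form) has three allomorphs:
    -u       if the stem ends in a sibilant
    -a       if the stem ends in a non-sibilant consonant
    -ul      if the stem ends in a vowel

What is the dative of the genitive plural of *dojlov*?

dojlovrotoul

*dojlov*: final sound = /v/, a voiced consonant → -rot → *dojlovrot*.
The plural form *dojlovrot*: last vowel = /o/, a rounded vowel → -o → *dojlovroto*.
The final sound of the genitive form *dojlovroto* is /o/, which is a vowel, so the dative suffix is -ul, giving *dojlovrotoul*.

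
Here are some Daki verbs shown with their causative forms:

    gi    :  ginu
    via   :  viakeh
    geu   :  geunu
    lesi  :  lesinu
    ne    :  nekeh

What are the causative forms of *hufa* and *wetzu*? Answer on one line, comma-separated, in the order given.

hufakeh, wetzunu

The suffix is conditioned by the last vowel: -nu when the last vowel of the stem is a high vowel (*gi*, *geu*, *lesi*); -keh when the last vowel of the stem is a non-high vowel (*via*, *ne*).
*hufa* — last vowel /a/ (a non-high vowel) → -keh → *hufakeh*.
*wetzu* — last vowel /u/ (a high vowel) → -nu → *wetzunu*.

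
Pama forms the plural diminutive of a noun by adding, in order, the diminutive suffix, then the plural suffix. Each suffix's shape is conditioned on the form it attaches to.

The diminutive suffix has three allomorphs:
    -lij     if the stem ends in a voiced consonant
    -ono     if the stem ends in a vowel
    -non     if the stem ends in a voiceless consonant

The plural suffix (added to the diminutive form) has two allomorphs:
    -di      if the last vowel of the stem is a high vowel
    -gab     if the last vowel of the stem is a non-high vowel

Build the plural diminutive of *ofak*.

Since the final sound of *ofak* is /k/ (a voiceless consonant), it takes -non, giving *ofaknon*.
The diminutive form *ofaknon*: last vowel = /o/, a non-high vowel → -gab → *ofaknongab*.

ofaknongab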